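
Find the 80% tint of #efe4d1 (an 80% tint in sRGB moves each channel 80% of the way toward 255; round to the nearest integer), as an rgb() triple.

rgb(252, 250, 246)

#efe4d1 is rgb(239, 228, 209).
Lerp each channel 80% toward 255:
  R: 239 + 12.8 = 251.8 → 252
  G: 228 + 0.8×(255−228) = 228 + 21.6 = 249.6 → 250
  B: 209 + 0.8×(255−209) = 209 + 36.8 = 245.8 → 246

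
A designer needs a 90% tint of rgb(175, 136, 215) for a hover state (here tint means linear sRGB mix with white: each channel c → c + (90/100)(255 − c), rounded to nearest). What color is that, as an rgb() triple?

Lerp each channel 90% toward 255:
  R: 175 + 0.9×(255−175) = 175 + 72 = 247 → 247
  G: 136 + 0.9×(255−136) = 136 + 107.1 = 243.1 → 243
  B: 215 + 0.9×(255−215) = 215 + 36 = 251 → 251

rgb(247, 243, 251)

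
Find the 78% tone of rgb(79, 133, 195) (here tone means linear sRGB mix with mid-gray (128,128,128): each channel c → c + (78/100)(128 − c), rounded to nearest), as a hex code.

#75818F

Lerp each channel 78% toward 128:
  R: 79 + 38.22 = 117.22 → 117
  G: 133 + 0.78×(128−133) = 133 − 3.9 = 129.1 → 129
  B: 195 + 0.78×(128−195) = 195 − 52.26 = 142.74 → 143
rgb(117, 129, 143) = #75818F.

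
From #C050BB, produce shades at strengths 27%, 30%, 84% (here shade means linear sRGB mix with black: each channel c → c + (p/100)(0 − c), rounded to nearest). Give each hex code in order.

#C050BB is rgb(192, 80, 187).
27%: (192 − 51.84 = 140.16→140, 80 − 21.6 = 58.4→58, 187 − 50.49 = 136.51→137) → #8C3A89
30%: (192 − 57.6 = 134.4→134, 80 − 24 = 56→56, 187 − 56.1 = 130.9→131) → #863883
84%: (192 − 161.28 = 30.72→31, 80 − 67.2 = 12.8→13, 187 − 157.08 = 29.92→30) → #1F0D1E

#8C3A89, #863883, #1F0D1E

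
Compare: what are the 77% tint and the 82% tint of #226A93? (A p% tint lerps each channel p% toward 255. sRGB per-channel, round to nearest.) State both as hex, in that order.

#226A93 is rgb(34, 106, 147).
77% tint:
  R: 34 + 170.17 = 204.17 → 204
  G: 106 + 0.77×(255−106) = 106 + 114.73 = 220.73 → 221
  B: 147 + 83.16 = 230.16 → 230
  → #CCDDE6
82% tint:
  R: 34 + 0.82×(255−34) = 34 + 181.22 = 215.22 → 215
  G: 106 + 122.18 = 228.18 → 228
  B: 147 + 0.82×(255−147) = 147 + 88.56 = 235.56 → 236
  → #D7E4EC

#CCDDE6, #D7E4EC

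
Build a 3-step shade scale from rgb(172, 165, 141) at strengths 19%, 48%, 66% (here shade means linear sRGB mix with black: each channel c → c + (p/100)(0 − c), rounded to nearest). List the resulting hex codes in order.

19%: (172 − 32.68 = 139.32→139, 165 − 31.35 = 133.65→134, 141 − 26.79 = 114.21→114) → #8B8672
48%: (172 − 82.56 = 89.44→89, 165 − 79.2 = 85.8→86, 141 − 67.68 = 73.32→73) → #595649
66%: (172 − 113.52 = 58.48→58, 165 − 108.9 = 56.1→56, 141 − 93.06 = 47.94→48) → #3A3830

#8B8672, #595649, #3A3830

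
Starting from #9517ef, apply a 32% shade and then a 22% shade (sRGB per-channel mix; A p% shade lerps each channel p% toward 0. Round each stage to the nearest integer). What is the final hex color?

#4f0c7f

#9517ef is rgb(149, 23, 239).
A 32% shade moves each channel 32% toward 0:
  R: 149 + 0.32×(0−149) = 149 − 47.68 = 101.32 → 101
  G: 23 + 0.32×(0−23) = 23 − 7.36 = 15.64 → 16
  B: 239 + 0.32×(0−239) = 239 − 76.48 = 162.52 → 163
After the shade: rgb(101, 16, 163) = #6510a3.
Lerp each channel 22% toward 0:
  R: 101 − 22.22 = 78.78 → 79
  G: 16 − 3.52 = 12.48 → 12
  B: 163 − 35.86 = 127.14 → 127
rgb(79, 12, 127) = #4f0c7f.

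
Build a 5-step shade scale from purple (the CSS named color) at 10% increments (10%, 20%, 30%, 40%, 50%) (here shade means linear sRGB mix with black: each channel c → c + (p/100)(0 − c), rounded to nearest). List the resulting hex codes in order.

CSS purple is rgb(128, 0, 128).
10%: (128 − 12.8 = 115.2→115, 0→0, 128 − 12.8 = 115.2→115) → #730073
20%: (128 − 25.6 = 102.4→102, 0→0, 128 − 25.6 = 102.4→102) → #660066
30%: (128 − 38.4 = 89.6→90, 0→0, 128 − 38.4 = 89.6→90) → #5a005a
40%: (128 − 51.2 = 76.8→77, 0→0, 128 − 51.2 = 76.8→77) → #4d004d
50%: (128 − 64 = 64→64, 0→0, 128 − 64 = 64→64) → #400040

#730073, #660066, #5a005a, #4d004d, #400040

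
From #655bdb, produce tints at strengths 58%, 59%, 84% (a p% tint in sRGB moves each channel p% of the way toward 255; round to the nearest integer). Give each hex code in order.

#655bdb is rgb(101, 91, 219).
58%: (101 + 89.32 = 190.32→190, 91 + 95.12 = 186.12→186, 219 + 20.88 = 239.88→240) → #bebaf0
59%: (101 + 90.86 = 191.86→192, 91 + 96.76 = 187.76→188, 219 + 21.24 = 240.24→240) → #c0bcf0
84%: (101 + 129.36 = 230.36→230, 91 + 137.76 = 228.76→229, 219 + 30.24 = 249.24→249) → #e6e5f9

#bebaf0, #c0bcf0, #e6e5f9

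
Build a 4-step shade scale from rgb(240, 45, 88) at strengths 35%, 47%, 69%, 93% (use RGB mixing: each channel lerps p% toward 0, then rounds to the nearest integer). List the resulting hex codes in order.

35%: (240 − 84 = 156→156, 45 − 15.75 = 29.25→29, 88 − 30.8 = 57.2→57) → #9C1D39
47%: (240 − 112.8 = 127.2→127, 45 − 21.15 = 23.85→24, 88 − 41.36 = 46.64→47) → #7F182F
69%: (240 − 165.6 = 74.4→74, 45 − 31.05 = 13.95→14, 88 − 60.72 = 27.28→27) → #4A0E1B
93%: (240 − 223.2 = 16.8→17, 45 − 41.85 = 3.15→3, 88 − 81.84 = 6.16→6) → #110306

#9C1D39, #7F182F, #4A0E1B, #110306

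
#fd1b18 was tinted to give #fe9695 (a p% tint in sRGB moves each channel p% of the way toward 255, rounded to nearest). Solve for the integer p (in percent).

54%

#fd1b18 is rgb(253, 27, 24); #fe9695 is rgb(254, 150, 149).
On the B channel (widest range): 149 ≈ 24 + (p/100)(255 − 24), so p ≈ 100×(149 − 24)/(255 − 24) = 12500/231 = 54.11.
p = 54 reproduces all three channels after rounding.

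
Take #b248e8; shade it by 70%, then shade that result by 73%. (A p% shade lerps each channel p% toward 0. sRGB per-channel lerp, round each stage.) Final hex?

#0e0613

#b248e8 is rgb(178, 72, 232).
Per channel, c → c + 0.7(0 − c):
  R: 178 − 124.6 = 53.4 → 53
  G: 72 − 50.4 = 21.6 → 22
  B: 232 + 0.7×(0−232) = 232 − 162.4 = 69.6 → 70
After the shade: rgb(53, 22, 70) = #351646.
A 73% shade moves each channel 73% toward 0:
  R: 53 − 38.69 = 14.31 → 14
  G: 22 + 0.73×(0−22) = 22 − 16.06 = 5.94 → 6
  B: 70 + 0.73×(0−70) = 70 − 51.1 = 18.9 → 19
rgb(14, 6, 19) = #0e0613.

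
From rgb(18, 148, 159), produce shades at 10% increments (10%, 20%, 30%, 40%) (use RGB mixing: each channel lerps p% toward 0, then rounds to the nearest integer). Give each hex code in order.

#10858F, #0E767F, #0D686F, #0B595F

10%: (18 − 1.8 = 16.2→16, 148 − 14.8 = 133.2→133, 159 − 15.9 = 143.1→143) → #10858F
20%: (18 − 3.6 = 14.4→14, 148 − 29.6 = 118.4→118, 159 − 31.8 = 127.2→127) → #0E767F
30%: (18 − 5.4 = 12.6→13, 148 − 44.4 = 103.6→104, 159 − 47.7 = 111.3→111) → #0D686F
40%: (18 − 7.2 = 10.8→11, 148 − 59.2 = 88.8→89, 159 − 63.6 = 95.4→95) → #0B595F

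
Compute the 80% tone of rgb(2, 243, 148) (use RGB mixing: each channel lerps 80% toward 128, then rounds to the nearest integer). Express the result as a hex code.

#679784

Lerp each channel 80% toward 128:
  R: 2 + 0.8×(128−2) = 2 + 100.8 = 102.8 → 103
  G: 243 + 0.8×(128−243) = 243 − 92 = 151 → 151
  B: 148 − 16 = 132 → 132
rgb(103, 151, 132) = #679784.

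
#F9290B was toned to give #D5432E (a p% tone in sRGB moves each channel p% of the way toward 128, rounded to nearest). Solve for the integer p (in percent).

#F9290B is rgb(249, 41, 11); #D5432E is rgb(213, 67, 46).
On the R channel (widest range): 213 ≈ 249 + (p/100)(128 − 249), so p ≈ 100×(213 − 249)/(128 − 249) = -3600/-121 = 29.75.
p = 30 reproduces all three channels after rounding.

30%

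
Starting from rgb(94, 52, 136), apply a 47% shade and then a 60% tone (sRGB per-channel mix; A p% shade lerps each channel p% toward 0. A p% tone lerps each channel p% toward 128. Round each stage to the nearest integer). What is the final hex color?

Lerp each channel 47% toward 0:
  R: 94 − 44.18 = 49.82 → 50
  G: 52 + 0.47×(0−52) = 52 − 24.44 = 27.56 → 28
  B: 136 − 63.92 = 72.08 → 72
After the shade: rgb(50, 28, 72) = #321C48.
A 60% tone moves each channel 60% toward 128:
  R: 50 + 0.6×(128−50) = 50 + 46.8 = 96.8 → 97
  G: 28 + 0.6×(128−28) = 28 + 60 = 88 → 88
  B: 72 + 33.6 = 105.6 → 106
rgb(97, 88, 106) = #61586A.

#61586A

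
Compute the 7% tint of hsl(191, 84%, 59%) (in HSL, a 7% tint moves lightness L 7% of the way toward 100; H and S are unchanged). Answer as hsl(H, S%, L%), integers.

hsl(191, 84%, 62%)

L moves 7% from 59 toward 100: 59 + 2.87 = 61.87 → 62.
H and S are unchanged.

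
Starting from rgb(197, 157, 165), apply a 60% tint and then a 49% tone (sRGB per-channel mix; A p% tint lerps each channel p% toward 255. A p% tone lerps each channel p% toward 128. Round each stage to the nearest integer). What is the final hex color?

Per channel, c → c + 0.6(255 − c):
  R: 197 + 0.6×(255−197) = 197 + 34.8 = 231.8 → 232
  G: 157 + 58.8 = 215.8 → 216
  B: 165 + 0.6×(255−165) = 165 + 54 = 219 → 219
After the tint: rgb(232, 216, 219) = #E8D8DB.
Lerp each channel 49% toward 128:
  R: 232 + 0.49×(128−232) = 232 − 50.96 = 181.04 → 181
  G: 216 − 43.12 = 172.88 → 173
  B: 219 − 44.59 = 174.41 → 174
rgb(181, 173, 174) = #B5ADAE.

#B5ADAE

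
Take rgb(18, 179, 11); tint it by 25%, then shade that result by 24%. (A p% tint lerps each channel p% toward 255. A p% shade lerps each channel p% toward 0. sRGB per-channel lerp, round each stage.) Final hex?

A 25% tint moves each channel 25% toward 255:
  R: 18 + 0.25×(255−18) = 18 + 59.25 = 77.25 → 77
  G: 179 + 19 = 198 → 198
  B: 11 + 0.25×(255−11) = 11 + 61 = 72 → 72
After the tint: rgb(77, 198, 72) = #4DC648.
Per channel, c → c + 0.24(0 − c):
  R: 77 + 0.24×(0−77) = 77 − 18.48 = 58.52 → 59
  G: 198 − 47.52 = 150.48 → 150
  B: 72 + 0.24×(0−72) = 72 − 17.28 = 54.72 → 55
rgb(59, 150, 55) = #3B9637.

#3B9637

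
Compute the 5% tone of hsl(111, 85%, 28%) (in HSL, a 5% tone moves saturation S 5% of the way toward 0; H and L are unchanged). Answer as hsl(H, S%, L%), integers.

hsl(111, 81%, 28%)

S moves 5% from 85 toward 0: 85 − 4.25 = 80.75 → 81.
H and L are unchanged.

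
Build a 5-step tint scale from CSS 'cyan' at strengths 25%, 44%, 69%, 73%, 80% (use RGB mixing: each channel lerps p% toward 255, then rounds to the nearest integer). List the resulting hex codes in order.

CSS cyan is rgb(0, 255, 255).
25%: (0 + 63.75 = 63.75→64, 255→255, 255→255) → #40FFFF
44%: (0 + 112.2 = 112.2→112, 255→255, 255→255) → #70FFFF
69%: (0 + 175.95 = 175.95→176, 255→255, 255→255) → #B0FFFF
73%: (0 + 186.15 = 186.15→186, 255→255, 255→255) → #BAFFFF
80%: (0 + 204 = 204→204, 255→255, 255→255) → #CCFFFF

#40FFFF, #70FFFF, #B0FFFF, #BAFFFF, #CCFFFF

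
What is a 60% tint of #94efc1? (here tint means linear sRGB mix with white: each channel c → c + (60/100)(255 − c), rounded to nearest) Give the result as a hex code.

#94efc1 is rgb(148, 239, 193).
Per channel, c → c + 0.6(255 − c):
  R: 148 + 0.6×(255−148) = 148 + 64.2 = 212.2 → 212
  G: 239 + 0.6×(255−239) = 239 + 9.6 = 248.6 → 249
  B: 193 + 37.2 = 230.2 → 230
rgb(212, 249, 230) = #d4f9e6.

#d4f9e6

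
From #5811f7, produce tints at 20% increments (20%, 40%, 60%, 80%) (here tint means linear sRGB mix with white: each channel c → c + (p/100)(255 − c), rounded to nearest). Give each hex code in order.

#7941f9, #9b70fa, #bca0fc, #decffd

#5811f7 is rgb(88, 17, 247).
20%: (88 + 33.4 = 121.4→121, 17 + 47.6 = 64.6→65, 247 + 1.6 = 248.6→249) → #7941f9
40%: (88 + 66.8 = 154.8→155, 17 + 95.2 = 112.2→112, 247 + 3.2 = 250.2→250) → #9b70fa
60%: (88 + 100.2 = 188.2→188, 17 + 142.8 = 159.8→160, 247 + 4.8 = 251.8→252) → #bca0fc
80%: (88 + 133.6 = 221.6→222, 17 + 190.4 = 207.4→207, 247 + 6.4 = 253.4→253) → #decffd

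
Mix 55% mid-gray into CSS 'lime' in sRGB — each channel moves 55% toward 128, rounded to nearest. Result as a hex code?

#46B946

CSS lime is rgb(0, 255, 0).
Lerp each channel 55% toward 128:
  R: 0 + 0.55×(128−0) = 0 + 70.4 = 70.4 → 70
  G: 255 − 69.85 = 185.15 → 185
  B: 0 + 0.55×(128−0) = 0 + 70.4 = 70.4 → 70
rgb(70, 185, 70) = #46B946.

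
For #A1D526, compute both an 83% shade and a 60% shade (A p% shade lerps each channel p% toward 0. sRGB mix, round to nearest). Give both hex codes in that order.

#A1D526 is rgb(161, 213, 38).
83% shade:
  R: 161 − 133.63 = 27.37 → 27
  G: 213 − 176.79 = 36.21 → 36
  B: 38 − 31.54 = 6.46 → 6
  → #1B2406
60% shade:
  R: 161 + 0.6×(0−161) = 161 − 96.6 = 64.4 → 64
  G: 213 + 0.6×(0−213) = 213 − 127.8 = 85.2 → 85
  B: 38 − 22.8 = 15.2 → 15
  → #40550F

#1B2406, #40550F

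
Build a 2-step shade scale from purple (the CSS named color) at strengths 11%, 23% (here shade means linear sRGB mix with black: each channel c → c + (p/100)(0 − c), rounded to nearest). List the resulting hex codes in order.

CSS purple is rgb(128, 0, 128).
11%: (128 − 14.08 = 113.92→114, 0→0, 128 − 14.08 = 113.92→114) → #720072
23%: (128 − 29.44 = 98.56→99, 0→0, 128 − 29.44 = 98.56→99) → #630063

#720072, #630063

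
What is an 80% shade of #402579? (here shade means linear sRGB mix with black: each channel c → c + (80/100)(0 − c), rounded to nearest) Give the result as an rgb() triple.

#402579 is rgb(64, 37, 121).
Per channel, c → c + 0.8(0 − c):
  R: 64 + 0.8×(0−64) = 64 − 51.2 = 12.8 → 13
  G: 37 − 29.6 = 7.4 → 7
  B: 121 + 0.8×(0−121) = 121 − 96.8 = 24.2 → 24

rgb(13, 7, 24)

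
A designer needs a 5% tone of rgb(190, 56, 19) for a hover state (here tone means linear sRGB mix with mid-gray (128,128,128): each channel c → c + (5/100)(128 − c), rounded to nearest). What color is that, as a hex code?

#BB3C18

A 5% tone moves each channel 5% toward 128:
  R: 190 + 0.05×(128−190) = 190 − 3.1 = 186.9 → 187
  G: 56 + 0.05×(128−56) = 56 + 3.6 = 59.6 → 60
  B: 19 + 0.05×(128−19) = 19 + 5.45 = 24.45 → 24
rgb(187, 60, 24) = #BB3C18.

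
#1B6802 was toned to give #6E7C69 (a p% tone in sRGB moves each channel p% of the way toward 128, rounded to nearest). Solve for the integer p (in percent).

82%

#1B6802 is rgb(27, 104, 2); #6E7C69 is rgb(110, 124, 105).
On the B channel (widest range): 105 ≈ 2 + (p/100)(128 − 2), so p ≈ 100×(105 − 2)/(128 − 2) = 10300/126 = 81.75.
p = 82 reproduces all three channels after rounding.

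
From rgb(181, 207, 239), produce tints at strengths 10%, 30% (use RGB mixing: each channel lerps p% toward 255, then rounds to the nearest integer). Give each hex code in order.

#BCD4F1, #CBDDF4

10%: (181 + 7.4 = 188.4→188, 207 + 4.8 = 211.8→212, 239 + 1.6 = 240.6→241) → #BCD4F1
30%: (181 + 22.2 = 203.2→203, 207 + 14.4 = 221.4→221, 239 + 4.8 = 243.8→244) → #CBDDF4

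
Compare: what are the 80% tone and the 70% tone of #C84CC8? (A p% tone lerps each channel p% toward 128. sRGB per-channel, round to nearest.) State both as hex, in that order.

#C84CC8 is rgb(200, 76, 200).
80% tone:
  R: 200 − 57.6 = 142.4 → 142
  G: 76 + 41.6 = 117.6 → 118
  B: 200 + 0.8×(128−200) = 200 − 57.6 = 142.4 → 142
  → #8E768E
70% tone:
  R: 200 − 50.4 = 149.6 → 150
  G: 76 + 0.7×(128−76) = 76 + 36.4 = 112.4 → 112
  B: 200 + 0.7×(128−200) = 200 − 50.4 = 149.6 → 150
  → #967096

#8E768E, #967096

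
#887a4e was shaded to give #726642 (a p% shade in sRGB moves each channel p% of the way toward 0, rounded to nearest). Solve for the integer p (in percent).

#887a4e is rgb(136, 122, 78); #726642 is rgb(114, 102, 66).
On the R channel (widest range): 114 ≈ 136 + (p/100)(0 − 136), so p ≈ 100×(114 − 136)/(0 − 136) = -2200/-136 = 16.18.
p = 16 reproduces all three channels after rounding.

16%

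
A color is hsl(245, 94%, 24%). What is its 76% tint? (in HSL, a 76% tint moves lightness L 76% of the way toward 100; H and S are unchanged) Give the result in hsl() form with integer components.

hsl(245, 94%, 82%)

L moves 76% from 24 toward 100: 24 + 57.76 = 81.76 → 82.
H and S are unchanged.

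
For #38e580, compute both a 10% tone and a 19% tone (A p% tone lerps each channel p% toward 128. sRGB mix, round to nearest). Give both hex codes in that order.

#3fdb80, #46d280

#38e580 is rgb(56, 229, 128).
10% tone:
  R: 56 + 0.1×(128−56) = 56 + 7.2 = 63.2 → 63
  G: 229 + 0.1×(128−229) = 229 − 10.1 = 218.9 → 219
  B: 128 + 0.1×(128−128) = 128 + 0 = 128 → 128
  → #3fdb80
19% tone:
  R: 56 + 0.19×(128−56) = 56 + 13.68 = 69.68 → 70
  G: 229 − 19.19 = 209.81 → 210
  B: 128 + 0 = 128 → 128
  → #46d280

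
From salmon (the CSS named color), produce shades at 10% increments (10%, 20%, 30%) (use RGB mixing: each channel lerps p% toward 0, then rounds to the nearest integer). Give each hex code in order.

#E17367, #C8665B, #AF5A50

CSS salmon is rgb(250, 128, 114).
10%: (250 − 25 = 225→225, 128 − 12.8 = 115.2→115, 114 − 11.4 = 102.6→103) → #E17367
20%: (250 − 50 = 200→200, 128 − 25.6 = 102.4→102, 114 − 22.8 = 91.2→91) → #C8665B
30%: (250 − 75 = 175→175, 128 − 38.4 = 89.6→90, 114 − 34.2 = 79.8→80) → #AF5A50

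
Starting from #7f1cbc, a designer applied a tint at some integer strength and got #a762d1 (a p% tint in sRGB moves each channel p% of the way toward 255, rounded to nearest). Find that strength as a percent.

#7f1cbc is rgb(127, 28, 188); #a762d1 is rgb(167, 98, 209).
On the G channel (widest range): 98 ≈ 28 + (p/100)(255 − 28), so p ≈ 100×(98 − 28)/(255 − 28) = 7000/227 = 30.84.
p = 31 reproduces all three channels after rounding.

31%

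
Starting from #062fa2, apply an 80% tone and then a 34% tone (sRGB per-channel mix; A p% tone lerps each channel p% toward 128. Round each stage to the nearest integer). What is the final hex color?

#707585

#062fa2 is rgb(6, 47, 162).
An 80% tone moves each channel 80% toward 128:
  R: 6 + 97.6 = 103.6 → 104
  G: 47 + 64.8 = 111.8 → 112
  B: 162 − 27.2 = 134.8 → 135
After the tone: rgb(104, 112, 135) = #687087.
Lerp each channel 34% toward 128:
  R: 104 + 0.34×(128−104) = 104 + 8.16 = 112.16 → 112
  G: 112 + 0.34×(128−112) = 112 + 5.44 = 117.44 → 117
  B: 135 − 2.38 = 132.62 → 133
rgb(112, 117, 133) = #707585.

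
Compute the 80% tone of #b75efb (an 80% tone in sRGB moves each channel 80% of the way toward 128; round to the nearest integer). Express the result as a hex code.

#b75efb is rgb(183, 94, 251).
Per channel, c → c + 0.8(128 − c):
  R: 183 − 44 = 139 → 139
  G: 94 + 0.8×(128−94) = 94 + 27.2 = 121.2 → 121
  B: 251 − 98.4 = 152.6 → 153
rgb(139, 121, 153) = #8b7999.

#8b7999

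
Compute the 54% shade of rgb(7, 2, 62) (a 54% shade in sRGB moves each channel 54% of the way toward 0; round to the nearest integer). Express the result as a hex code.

A 54% shade moves each channel 54% toward 0:
  R: 7 − 3.78 = 3.22 → 3
  G: 2 + 0.54×(0−2) = 2 − 1.08 = 0.92 → 1
  B: 62 + 0.54×(0−62) = 62 − 33.48 = 28.52 → 29
rgb(3, 1, 29) = #03011D.

#03011D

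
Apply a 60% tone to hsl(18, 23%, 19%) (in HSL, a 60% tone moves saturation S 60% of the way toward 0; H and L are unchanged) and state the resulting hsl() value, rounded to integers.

S moves 60% from 23 toward 0: 23 − 13.8 = 9.2 → 9.
H and L are unchanged.

hsl(18, 9%, 19%)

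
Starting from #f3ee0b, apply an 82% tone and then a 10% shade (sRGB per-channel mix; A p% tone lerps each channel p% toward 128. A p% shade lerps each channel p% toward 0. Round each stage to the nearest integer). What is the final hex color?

#868560

#f3ee0b is rgb(243, 238, 11).
Per channel, c → c + 0.82(128 − c):
  R: 243 − 94.3 = 148.7 → 149
  G: 238 − 90.2 = 147.8 → 148
  B: 11 + 0.82×(128−11) = 11 + 95.94 = 106.94 → 107
After the tone: rgb(149, 148, 107) = #95946b.
Lerp each channel 10% toward 0:
  R: 149 + 0.1×(0−149) = 149 − 14.9 = 134.1 → 134
  G: 148 − 14.8 = 133.2 → 133
  B: 107 + 0.1×(0−107) = 107 − 10.7 = 96.3 → 96
rgb(134, 133, 96) = #868560.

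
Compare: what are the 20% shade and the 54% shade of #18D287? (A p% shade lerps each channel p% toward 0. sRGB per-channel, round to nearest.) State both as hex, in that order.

#18D287 is rgb(24, 210, 135).
20% shade:
  R: 24 + 0.2×(0−24) = 24 − 4.8 = 19.2 → 19
  G: 210 − 42 = 168 → 168
  B: 135 + 0.2×(0−135) = 135 − 27 = 108 → 108
  → #13A86C
54% shade:
  R: 24 + 0.54×(0−24) = 24 − 12.96 = 11.04 → 11
  G: 210 + 0.54×(0−210) = 210 − 113.4 = 96.6 → 97
  B: 135 − 72.9 = 62.1 → 62
  → #0B613E

#13A86C, #0B613E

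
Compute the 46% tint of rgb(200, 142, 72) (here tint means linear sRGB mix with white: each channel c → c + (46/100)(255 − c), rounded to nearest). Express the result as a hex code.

A 46% tint moves each channel 46% toward 255:
  R: 200 + 25.3 = 225.3 → 225
  G: 142 + 0.46×(255−142) = 142 + 51.98 = 193.98 → 194
  B: 72 + 0.46×(255−72) = 72 + 84.18 = 156.18 → 156
rgb(225, 194, 156) = #e1c29c.

#e1c29c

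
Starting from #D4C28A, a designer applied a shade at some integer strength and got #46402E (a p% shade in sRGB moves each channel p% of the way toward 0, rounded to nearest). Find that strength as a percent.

#D4C28A is rgb(212, 194, 138); #46402E is rgb(70, 64, 46).
On the R channel (widest range): 70 ≈ 212 + (p/100)(0 − 212), so p ≈ 100×(70 − 212)/(0 − 212) = -14200/-212 = 66.98.
p = 67 reproduces all three channels after rounding.

67%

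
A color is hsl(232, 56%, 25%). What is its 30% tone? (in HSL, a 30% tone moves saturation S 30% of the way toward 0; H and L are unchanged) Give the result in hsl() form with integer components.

S moves 30% from 56 toward 0: 56 − 16.8 = 39.2 → 39.
H and L are unchanged.

hsl(232, 39%, 25%)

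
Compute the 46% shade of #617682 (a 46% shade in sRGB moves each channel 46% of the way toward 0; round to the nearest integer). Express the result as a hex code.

#617682 is rgb(97, 118, 130).
Per channel, c → c + 0.46(0 − c):
  R: 97 − 44.62 = 52.38 → 52
  G: 118 − 54.28 = 63.72 → 64
  B: 130 + 0.46×(0−130) = 130 − 59.8 = 70.2 → 70
rgb(52, 64, 70) = #344046.

#344046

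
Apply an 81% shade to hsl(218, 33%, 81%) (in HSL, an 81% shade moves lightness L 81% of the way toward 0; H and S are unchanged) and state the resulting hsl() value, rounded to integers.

L moves 81% from 81 toward 0: 81 − 65.61 = 15.39 → 15.
H and S are unchanged.

hsl(218, 33%, 15%)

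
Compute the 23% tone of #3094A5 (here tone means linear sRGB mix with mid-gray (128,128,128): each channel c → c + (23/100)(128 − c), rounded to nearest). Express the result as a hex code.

#428F9C

#3094A5 is rgb(48, 148, 165).
Per channel, c → c + 0.23(128 − c):
  R: 48 + 18.4 = 66.4 → 66
  G: 148 + 0.23×(128−148) = 148 − 4.6 = 143.4 → 143
  B: 165 + 0.23×(128−165) = 165 − 8.51 = 156.49 → 156
rgb(66, 143, 156) = #428F9C.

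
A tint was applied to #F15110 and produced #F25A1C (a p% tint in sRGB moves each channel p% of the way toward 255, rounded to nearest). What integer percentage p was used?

#F15110 is rgb(241, 81, 16); #F25A1C is rgb(242, 90, 28).
On the B channel (widest range): 28 ≈ 16 + (p/100)(255 − 16), so p ≈ 100×(28 − 16)/(255 − 16) = 1200/239 = 5.02.
p = 5 reproduces all three channels after rounding.

5%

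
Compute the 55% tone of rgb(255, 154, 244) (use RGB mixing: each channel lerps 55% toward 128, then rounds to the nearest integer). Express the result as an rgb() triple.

Lerp each channel 55% toward 128:
  R: 255 + 0.55×(128−255) = 255 − 69.85 = 185.15 → 185
  G: 154 + 0.55×(128−154) = 154 − 14.3 = 139.7 → 140
  B: 244 − 63.8 = 180.2 → 180

rgb(185, 140, 180)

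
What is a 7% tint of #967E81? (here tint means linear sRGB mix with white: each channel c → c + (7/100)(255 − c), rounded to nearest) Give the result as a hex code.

#967E81 is rgb(150, 126, 129).
Per channel, c → c + 0.07(255 − c):
  R: 150 + 0.07×(255−150) = 150 + 7.35 = 157.35 → 157
  G: 126 + 0.07×(255−126) = 126 + 9.03 = 135.03 → 135
  B: 129 + 8.82 = 137.82 → 138
rgb(157, 135, 138) = #9D878A.

#9D878A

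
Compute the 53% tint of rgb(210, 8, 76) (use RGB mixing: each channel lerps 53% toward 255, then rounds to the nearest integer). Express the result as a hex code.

#ea8bab

A 53% tint moves each channel 53% toward 255:
  R: 210 + 0.53×(255−210) = 210 + 23.85 = 233.85 → 234
  G: 8 + 0.53×(255−8) = 8 + 130.91 = 138.91 → 139
  B: 76 + 0.53×(255−76) = 76 + 94.87 = 170.87 → 171
rgb(234, 139, 171) = #ea8bab.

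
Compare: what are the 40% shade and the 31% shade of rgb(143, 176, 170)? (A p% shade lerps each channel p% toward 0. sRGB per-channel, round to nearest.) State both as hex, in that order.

40% shade:
  R: 143 + 0.4×(0−143) = 143 − 57.2 = 85.8 → 86
  G: 176 − 70.4 = 105.6 → 106
  B: 170 + 0.4×(0−170) = 170 − 68 = 102 → 102
  → #566a66
31% shade:
  R: 143 + 0.31×(0−143) = 143 − 44.33 = 98.67 → 99
  G: 176 + 0.31×(0−176) = 176 − 54.56 = 121.44 → 121
  B: 170 + 0.31×(0−170) = 170 − 52.7 = 117.3 → 117
  → #637975

#566a66, #637975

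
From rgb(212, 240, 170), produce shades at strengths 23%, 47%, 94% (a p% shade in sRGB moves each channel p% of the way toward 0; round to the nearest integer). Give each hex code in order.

23%: (212 − 48.76 = 163.24→163, 240 − 55.2 = 184.8→185, 170 − 39.1 = 130.9→131) → #a3b983
47%: (212 − 99.64 = 112.36→112, 240 − 112.8 = 127.2→127, 170 − 79.9 = 90.1→90) → #707f5a
94%: (212 − 199.28 = 12.72→13, 240 − 225.6 = 14.4→14, 170 − 159.8 = 10.2→10) → #0d0e0a

#a3b983, #707f5a, #0d0e0a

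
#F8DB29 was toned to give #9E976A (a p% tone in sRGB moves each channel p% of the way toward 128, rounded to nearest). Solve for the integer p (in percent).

75%

#F8DB29 is rgb(248, 219, 41); #9E976A is rgb(158, 151, 106).
On the R channel (widest range): 158 ≈ 248 + (p/100)(128 − 248), so p ≈ 100×(158 − 248)/(128 − 248) = -9000/-120 = 75.00.
p = 75 reproduces all three channels after rounding.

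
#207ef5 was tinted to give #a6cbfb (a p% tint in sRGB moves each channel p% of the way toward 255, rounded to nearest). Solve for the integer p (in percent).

#207ef5 is rgb(32, 126, 245); #a6cbfb is rgb(166, 203, 251).
On the R channel (widest range): 166 ≈ 32 + (p/100)(255 − 32), so p ≈ 100×(166 − 32)/(255 − 32) = 13400/223 = 60.09.
p = 60 reproduces all three channels after rounding.

60%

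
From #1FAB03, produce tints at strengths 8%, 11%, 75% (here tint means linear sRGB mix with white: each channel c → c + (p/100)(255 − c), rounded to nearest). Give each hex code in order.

#1FAB03 is rgb(31, 171, 3).
8%: (31 + 17.92 = 48.92→49, 171 + 6.72 = 177.72→178, 3 + 20.16 = 23.16→23) → #31B217
11%: (31 + 24.64 = 55.64→56, 171 + 9.24 = 180.24→180, 3 + 27.72 = 30.72→31) → #38B41F
75%: (31 + 168 = 199→199, 171 + 63 = 234→234, 3 + 189 = 192→192) → #C7EAC0

#31B217, #38B41F, #C7EAC0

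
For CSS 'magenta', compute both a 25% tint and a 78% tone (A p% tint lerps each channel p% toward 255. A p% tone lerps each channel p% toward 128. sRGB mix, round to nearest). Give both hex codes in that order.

#FF40FF, #9C649C

CSS magenta is rgb(255, 0, 255).
25% tint:
  R: 255 + 0 = 255 → 255
  G: 0 + 0.25×(255−0) = 0 + 63.75 = 63.75 → 64
  B: 255 + 0.25×(255−255) = 255 + 0 = 255 → 255
  → #FF40FF
78% tone:
  R: 255 − 99.06 = 155.94 → 156
  G: 0 + 0.78×(128−0) = 0 + 99.84 = 99.84 → 100
  B: 255 − 99.06 = 155.94 → 156
  → #9C649C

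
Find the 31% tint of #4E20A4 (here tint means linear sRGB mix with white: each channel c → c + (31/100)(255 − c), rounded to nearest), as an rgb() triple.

#4E20A4 is rgb(78, 32, 164).
Per channel, c → c + 0.31(255 − c):
  R: 78 + 54.87 = 132.87 → 133
  G: 32 + 69.13 = 101.13 → 101
  B: 164 + 0.31×(255−164) = 164 + 28.21 = 192.21 → 192

rgb(133, 101, 192)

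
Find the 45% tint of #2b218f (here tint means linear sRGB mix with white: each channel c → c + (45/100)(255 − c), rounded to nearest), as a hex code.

#8a85c1

#2b218f is rgb(43, 33, 143).
Lerp each channel 45% toward 255:
  R: 43 + 95.4 = 138.4 → 138
  G: 33 + 99.9 = 132.9 → 133
  B: 143 + 0.45×(255−143) = 143 + 50.4 = 193.4 → 193
rgb(138, 133, 193) = #8a85c1.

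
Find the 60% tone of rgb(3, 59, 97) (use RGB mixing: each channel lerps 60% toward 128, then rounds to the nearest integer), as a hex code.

#4e6474

Lerp each channel 60% toward 128:
  R: 3 + 0.6×(128−3) = 3 + 75 = 78 → 78
  G: 59 + 0.6×(128−59) = 59 + 41.4 = 100.4 → 100
  B: 97 + 18.6 = 115.6 → 116
rgb(78, 100, 116) = #4e6474.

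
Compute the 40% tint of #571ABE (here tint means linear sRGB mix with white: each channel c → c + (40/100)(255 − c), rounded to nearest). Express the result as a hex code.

#571ABE is rgb(87, 26, 190).
Per channel, c → c + 0.4(255 − c):
  R: 87 + 0.4×(255−87) = 87 + 67.2 = 154.2 → 154
  G: 26 + 91.6 = 117.6 → 118
  B: 190 + 26 = 216 → 216
rgb(154, 118, 216) = #9A76D8.

#9A76D8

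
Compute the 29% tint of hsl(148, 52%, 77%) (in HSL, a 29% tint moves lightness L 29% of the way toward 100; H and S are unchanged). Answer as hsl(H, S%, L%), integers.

hsl(148, 52%, 84%)

L moves 29% from 77 toward 100: 77 + 6.67 = 83.67 → 84.
H and S are unchanged.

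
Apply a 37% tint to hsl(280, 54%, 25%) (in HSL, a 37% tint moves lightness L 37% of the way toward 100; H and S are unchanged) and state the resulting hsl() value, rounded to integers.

hsl(280, 54%, 53%)

L moves 37% from 25 toward 100: 25 + 27.75 = 52.75 → 53.
H and S are unchanged.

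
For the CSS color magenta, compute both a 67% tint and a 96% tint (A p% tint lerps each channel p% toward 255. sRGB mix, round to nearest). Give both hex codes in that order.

CSS magenta is rgb(255, 0, 255).
67% tint:
  R: 255 + 0 = 255 → 255
  G: 0 + 0.67×(255−0) = 0 + 170.85 = 170.85 → 171
  B: 255 + 0.67×(255−255) = 255 + 0 = 255 → 255
  → #ffabff
96% tint:
  R: 255 + 0.96×(255−255) = 255 + 0 = 255 → 255
  G: 0 + 0.96×(255−0) = 0 + 244.8 = 244.8 → 245
  B: 255 + 0.96×(255−255) = 255 + 0 = 255 → 255
  → #fff5ff

#ffabff, #fff5ff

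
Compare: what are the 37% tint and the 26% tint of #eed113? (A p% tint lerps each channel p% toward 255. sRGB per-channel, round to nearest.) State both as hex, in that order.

#f4e26a, #f2dd50

#eed113 is rgb(238, 209, 19).
37% tint:
  R: 238 + 0.37×(255−238) = 238 + 6.29 = 244.29 → 244
  G: 209 + 0.37×(255−209) = 209 + 17.02 = 226.02 → 226
  B: 19 + 87.32 = 106.32 → 106
  → #f4e26a
26% tint:
  R: 238 + 0.26×(255−238) = 238 + 4.42 = 242.42 → 242
  G: 209 + 0.26×(255−209) = 209 + 11.96 = 220.96 → 221
  B: 19 + 0.26×(255−19) = 19 + 61.36 = 80.36 → 80
  → #f2dd50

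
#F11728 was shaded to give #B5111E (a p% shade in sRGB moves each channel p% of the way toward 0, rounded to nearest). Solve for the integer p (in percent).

25%

#F11728 is rgb(241, 23, 40); #B5111E is rgb(181, 17, 30).
On the R channel (widest range): 181 ≈ 241 + (p/100)(0 − 241), so p ≈ 100×(181 − 241)/(0 − 241) = -6000/-241 = 24.90.
p = 25 reproduces all three channels after rounding.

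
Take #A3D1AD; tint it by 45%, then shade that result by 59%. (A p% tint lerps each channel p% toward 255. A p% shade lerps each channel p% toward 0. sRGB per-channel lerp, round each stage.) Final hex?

#545E56

#A3D1AD is rgb(163, 209, 173).
Per channel, c → c + 0.45(255 − c):
  R: 163 + 41.4 = 204.4 → 204
  G: 209 + 0.45×(255−209) = 209 + 20.7 = 229.7 → 230
  B: 173 + 36.9 = 209.9 → 210
After the tint: rgb(204, 230, 210) = #CCE6D2.
Lerp each channel 59% toward 0:
  R: 204 + 0.59×(0−204) = 204 − 120.36 = 83.64 → 84
  G: 230 − 135.7 = 94.3 → 94
  B: 210 − 123.9 = 86.1 → 86
rgb(84, 94, 86) = #545E56.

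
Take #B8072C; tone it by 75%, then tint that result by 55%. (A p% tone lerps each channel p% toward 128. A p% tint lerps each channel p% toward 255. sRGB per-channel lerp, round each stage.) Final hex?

#CCB8BC

#B8072C is rgb(184, 7, 44).
A 75% tone moves each channel 75% toward 128:
  R: 184 + 0.75×(128−184) = 184 − 42 = 142 → 142
  G: 7 + 0.75×(128−7) = 7 + 90.75 = 97.75 → 98
  B: 44 + 63 = 107 → 107
After the tone: rgb(142, 98, 107) = #8E626B.
Lerp each channel 55% toward 255:
  R: 142 + 62.15 = 204.15 → 204
  G: 98 + 86.35 = 184.35 → 184
  B: 107 + 0.55×(255−107) = 107 + 81.4 = 188.4 → 188
rgb(204, 184, 188) = #CCB8BC.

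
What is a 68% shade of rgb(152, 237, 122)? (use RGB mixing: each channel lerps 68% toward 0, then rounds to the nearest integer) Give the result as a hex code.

Per channel, c → c + 0.68(0 − c):
  R: 152 + 0.68×(0−152) = 152 − 103.36 = 48.64 → 49
  G: 237 − 161.16 = 75.84 → 76
  B: 122 − 82.96 = 39.04 → 39
rgb(49, 76, 39) = #314C27.

#314C27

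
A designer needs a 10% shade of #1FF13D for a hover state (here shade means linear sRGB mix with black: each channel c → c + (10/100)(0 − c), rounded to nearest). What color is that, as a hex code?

#1CD937

#1FF13D is rgb(31, 241, 61).
A 10% shade moves each channel 10% toward 0:
  R: 31 + 0.1×(0−31) = 31 − 3.1 = 27.9 → 28
  G: 241 − 24.1 = 216.9 → 217
  B: 61 + 0.1×(0−61) = 61 − 6.1 = 54.9 → 55
rgb(28, 217, 55) = #1CD937.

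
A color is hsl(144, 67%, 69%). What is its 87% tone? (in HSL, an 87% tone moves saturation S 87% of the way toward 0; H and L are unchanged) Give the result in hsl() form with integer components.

hsl(144, 9%, 69%)

S moves 87% from 67 toward 0: 67 − 58.29 = 8.71 → 9.
H and L are unchanged.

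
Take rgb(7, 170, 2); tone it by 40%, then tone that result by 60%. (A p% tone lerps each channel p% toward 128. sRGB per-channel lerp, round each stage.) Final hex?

#638A62

Lerp each channel 40% toward 128:
  R: 7 + 0.4×(128−7) = 7 + 48.4 = 55.4 → 55
  G: 170 + 0.4×(128−170) = 170 − 16.8 = 153.2 → 153
  B: 2 + 0.4×(128−2) = 2 + 50.4 = 52.4 → 52
After the tone: rgb(55, 153, 52) = #379934.
Per channel, c → c + 0.6(128 − c):
  R: 55 + 43.8 = 98.8 → 99
  G: 153 − 15 = 138 → 138
  B: 52 + 0.6×(128−52) = 52 + 45.6 = 97.6 → 98
rgb(99, 138, 98) = #638A62.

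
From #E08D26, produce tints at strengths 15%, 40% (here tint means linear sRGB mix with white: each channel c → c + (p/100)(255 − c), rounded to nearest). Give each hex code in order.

#E59E47, #ECBB7D

#E08D26 is rgb(224, 141, 38).
15%: (224 + 4.65 = 228.65→229, 141 + 17.1 = 158.1→158, 38 + 32.55 = 70.55→71) → #E59E47
40%: (224 + 12.4 = 236.4→236, 141 + 45.6 = 186.6→187, 38 + 86.8 = 124.8→125) → #ECBB7D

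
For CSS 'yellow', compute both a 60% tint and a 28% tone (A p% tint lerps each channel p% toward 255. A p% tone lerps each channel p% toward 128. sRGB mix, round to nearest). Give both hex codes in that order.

#ffff99, #dbdb24

CSS yellow is rgb(255, 255, 0).
60% tint:
  R: 255 + 0.6×(255−255) = 255 + 0 = 255 → 255
  G: 255 + 0 = 255 → 255
  B: 0 + 153 = 153 → 153
  → #ffff99
28% tone:
  R: 255 + 0.28×(128−255) = 255 − 35.56 = 219.44 → 219
  G: 255 + 0.28×(128−255) = 255 − 35.56 = 219.44 → 219
  B: 0 + 0.28×(128−0) = 0 + 35.84 = 35.84 → 36
  → #dbdb24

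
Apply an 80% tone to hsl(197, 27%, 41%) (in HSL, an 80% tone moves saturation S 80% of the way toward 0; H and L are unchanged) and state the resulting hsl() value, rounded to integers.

hsl(197, 5%, 41%)

S moves 80% from 27 toward 0: 27 − 21.6 = 5.4 → 5.
H and L are unchanged.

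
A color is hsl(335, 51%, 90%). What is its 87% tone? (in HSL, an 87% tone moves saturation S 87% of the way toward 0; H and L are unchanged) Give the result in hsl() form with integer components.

S moves 87% from 51 toward 0: 51 − 44.37 = 6.63 → 7.
H and L are unchanged.

hsl(335, 7%, 90%)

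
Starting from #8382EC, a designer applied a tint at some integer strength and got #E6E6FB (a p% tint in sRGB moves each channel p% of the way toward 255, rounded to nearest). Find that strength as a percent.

80%

#8382EC is rgb(131, 130, 236); #E6E6FB is rgb(230, 230, 251).
On the G channel (widest range): 230 ≈ 130 + (p/100)(255 − 130), so p ≈ 100×(230 − 130)/(255 − 130) = 10000/125 = 80.00.
p = 80 reproduces all three channels after rounding.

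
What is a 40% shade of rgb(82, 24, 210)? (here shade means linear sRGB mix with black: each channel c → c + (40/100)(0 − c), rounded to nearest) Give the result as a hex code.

A 40% shade moves each channel 40% toward 0:
  R: 82 − 32.8 = 49.2 → 49
  G: 24 + 0.4×(0−24) = 24 − 9.6 = 14.4 → 14
  B: 210 − 84 = 126 → 126
rgb(49, 14, 126) = #310e7e.

#310e7e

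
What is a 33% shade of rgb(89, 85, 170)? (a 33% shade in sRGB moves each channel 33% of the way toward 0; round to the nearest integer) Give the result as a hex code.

#3C3972

Lerp each channel 33% toward 0:
  R: 89 + 0.33×(0−89) = 89 − 29.37 = 59.63 → 60
  G: 85 + 0.33×(0−85) = 85 − 28.05 = 56.95 → 57
  B: 170 − 56.1 = 113.9 → 114
rgb(60, 57, 114) = #3C3972.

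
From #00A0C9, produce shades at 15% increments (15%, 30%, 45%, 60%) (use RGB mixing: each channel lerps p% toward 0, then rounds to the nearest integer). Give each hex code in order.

#00A0C9 is rgb(0, 160, 201).
15%: (0→0, 160 − 24 = 136→136, 201 − 30.15 = 170.85→171) → #0088AB
30%: (0→0, 160 − 48 = 112→112, 201 − 60.3 = 140.7→141) → #00708D
45%: (0→0, 160 − 72 = 88→88, 201 − 90.45 = 110.55→111) → #00586F
60%: (0→0, 160 − 96 = 64→64, 201 − 120.6 = 80.4→80) → #004050

#0088AB, #00708D, #00586F, #004050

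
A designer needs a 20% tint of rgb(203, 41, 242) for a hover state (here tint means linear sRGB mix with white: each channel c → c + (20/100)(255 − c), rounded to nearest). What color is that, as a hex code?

A 20% tint moves each channel 20% toward 255:
  R: 203 + 0.2×(255−203) = 203 + 10.4 = 213.4 → 213
  G: 41 + 42.8 = 83.8 → 84
  B: 242 + 2.6 = 244.6 → 245
rgb(213, 84, 245) = #d554f5.

#d554f5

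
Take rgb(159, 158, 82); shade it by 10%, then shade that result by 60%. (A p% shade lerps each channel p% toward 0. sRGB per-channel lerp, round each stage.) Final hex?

A 10% shade moves each channel 10% toward 0:
  R: 159 + 0.1×(0−159) = 159 − 15.9 = 143.1 → 143
  G: 158 − 15.8 = 142.2 → 142
  B: 82 + 0.1×(0−82) = 82 − 8.2 = 73.8 → 74
After the shade: rgb(143, 142, 74) = #8F8E4A.
Lerp each channel 60% toward 0:
  R: 143 + 0.6×(0−143) = 143 − 85.8 = 57.2 → 57
  G: 142 + 0.6×(0−142) = 142 − 85.2 = 56.8 → 57
  B: 74 + 0.6×(0−74) = 74 − 44.4 = 29.6 → 30
rgb(57, 57, 30) = #39391E.

#39391E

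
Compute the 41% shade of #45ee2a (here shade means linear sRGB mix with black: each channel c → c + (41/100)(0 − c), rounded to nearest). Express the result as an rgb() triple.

rgb(41, 140, 25)

#45ee2a is rgb(69, 238, 42).
Lerp each channel 41% toward 0:
  R: 69 − 28.29 = 40.71 → 41
  G: 238 + 0.41×(0−238) = 238 − 97.58 = 140.42 → 140
  B: 42 − 17.22 = 24.78 → 25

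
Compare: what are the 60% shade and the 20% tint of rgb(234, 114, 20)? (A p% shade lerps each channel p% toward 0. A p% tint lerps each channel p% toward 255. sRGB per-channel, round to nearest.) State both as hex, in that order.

#5E2E08, #EE8E43

60% shade:
  R: 234 + 0.6×(0−234) = 234 − 140.4 = 93.6 → 94
  G: 114 + 0.6×(0−114) = 114 − 68.4 = 45.6 → 46
  B: 20 − 12 = 8 → 8
  → #5E2E08
20% tint:
  R: 234 + 0.2×(255−234) = 234 + 4.2 = 238.2 → 238
  G: 114 + 0.2×(255−114) = 114 + 28.2 = 142.2 → 142
  B: 20 + 0.2×(255−20) = 20 + 47 = 67 → 67
  → #EE8E43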